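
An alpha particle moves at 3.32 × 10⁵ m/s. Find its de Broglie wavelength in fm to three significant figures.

λ = 300 fm

p = mv = 6.645 × 10⁻²⁷ × 3.32 × 10⁵ = 2.206 × 10⁻²¹ kg·m/s.
λ = h/p = 6.626 × 10⁻³⁴ / 2.206 × 10⁻²¹ = 3.00 × 10⁻¹³ m = 300 fm.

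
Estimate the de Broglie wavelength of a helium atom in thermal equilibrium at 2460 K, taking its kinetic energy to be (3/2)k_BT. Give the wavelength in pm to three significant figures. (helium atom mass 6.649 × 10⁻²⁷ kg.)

λ = 25.5 pm

KE = (3/2)k_BT = 1.5 × 1.381 × 10⁻²³ × 2460 = 5.096 × 10⁻²⁰ J.
p = √(2mKE) = √(2 × 6.649 × 10⁻²⁷ × 5.096 × 10⁻²⁰) = 2.603 × 10⁻²³ kg·m/s.
λ = h/p = 2.55 × 10⁻¹¹ m = 25.5 pm.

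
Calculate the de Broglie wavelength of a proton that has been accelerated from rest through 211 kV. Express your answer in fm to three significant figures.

KE = eV = 1.602 × 10⁻¹⁹ × 2.110 × 10⁵ = 3.380 × 10⁻¹⁴ J.
p = √(2mKE) = √(2 × 1.673 × 10⁻²⁷ × 3.380 × 10⁻¹⁴) = 1.063 × 10⁻²⁰ kg·m/s.
λ = h/p = 6.626 × 10⁻³⁴ / 1.063 × 10⁻²⁰ = 6.23 × 10⁻¹⁴ m = 62.3 fm.

λ = 62.3 fm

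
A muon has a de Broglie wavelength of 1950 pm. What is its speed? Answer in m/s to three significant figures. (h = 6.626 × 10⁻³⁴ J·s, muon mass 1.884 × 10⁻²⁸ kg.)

p = h/λ = 6.626 × 10⁻³⁴ / 1.950 × 10⁻⁹ = 3.398 × 10⁻²⁵ kg·m/s.
v = p/m = 3.398 × 10⁻²⁵ / 1.884 × 10⁻²⁸ = 1.80 × 10³ m/s = 1800 m/s.

v = 1800 m/s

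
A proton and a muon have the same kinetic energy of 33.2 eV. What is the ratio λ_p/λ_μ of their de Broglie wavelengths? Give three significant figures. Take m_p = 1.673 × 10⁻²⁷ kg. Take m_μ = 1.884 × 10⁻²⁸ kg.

λ_p/λ_μ = 0.336

At fixed KE, p = √(2mKE) so λ = h/p ∝ 1/√m.
λ_p/λ_μ = √(m_μ/m_p) = √(1.884 × 10⁻²⁸/1.673 × 10⁻²⁷) = √(0.1126) = 0.336.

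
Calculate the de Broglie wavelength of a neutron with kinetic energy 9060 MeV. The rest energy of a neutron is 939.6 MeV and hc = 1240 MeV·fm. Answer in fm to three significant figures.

Total energy E = KE + m₀c² = 9060 + 939.6 = 9999.6 MeV.
(pc)² = E² − (m₀c²)² = (9999.6)² − (939.6)² = 9.911 × 10⁷ MeV², so pc = 9955 MeV.
λ = hc/(pc) = 1240 MeV·fm / 9955 MeV = 0.125 fm.

λ = 0.125 fm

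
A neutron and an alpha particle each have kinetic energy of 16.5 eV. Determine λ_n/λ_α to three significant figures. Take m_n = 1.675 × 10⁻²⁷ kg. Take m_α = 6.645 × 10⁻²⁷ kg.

λ_n/λ_α = 1.99

At fixed KE, p = √(2mKE) so λ = h/p ∝ 1/√m.
λ_n/λ_α = √(m_α/m_n) = √(6.645 × 10⁻²⁷/1.675 × 10⁻²⁷) = √(3.967) = 1.99.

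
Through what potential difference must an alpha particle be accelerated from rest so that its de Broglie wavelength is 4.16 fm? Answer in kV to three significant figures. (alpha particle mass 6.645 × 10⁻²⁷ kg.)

p = h/λ = 6.626 × 10⁻³⁴ / 4.160 × 10⁻¹⁵ = 1.593 × 10⁻¹⁹ kg·m/s.
KE = p²/(2m) = 1.909 × 10⁻¹² J.
V = KE/2e = 1.909 × 10⁻¹² / (2 × 1.602 × 10⁻¹⁹) = 5960 kV.

V = 5960 kV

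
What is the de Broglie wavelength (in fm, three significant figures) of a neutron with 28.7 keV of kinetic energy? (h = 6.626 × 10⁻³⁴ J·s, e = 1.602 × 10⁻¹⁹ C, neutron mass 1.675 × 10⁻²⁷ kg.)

KE = 28.7 keV = 4.598 × 10⁻¹⁵ J.
p = √(2mKE) = √(2 × 1.675 × 10⁻²⁷ × 4.598 × 10⁻¹⁵) = 3.925 × 10⁻²¹ kg·m/s.
λ = h/p = 6.626 × 10⁻³⁴ / 3.925 × 10⁻²¹ = 1.69 × 10⁻¹³ m = 169 fm.

λ = 169 fm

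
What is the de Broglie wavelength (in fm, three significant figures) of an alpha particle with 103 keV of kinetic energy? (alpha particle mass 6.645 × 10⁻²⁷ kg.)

λ = 44.7 fm

KE = 103 keV = 1.650 × 10⁻¹⁴ J.
p = √(2mKE) = √(2 × 6.645 × 10⁻²⁷ × 1.650 × 10⁻¹⁴) = 1.481 × 10⁻²⁰ kg·m/s.
λ = h/p = 6.626 × 10⁻³⁴ / 1.481 × 10⁻²⁰ = 4.47 × 10⁻¹⁴ m = 44.7 fm.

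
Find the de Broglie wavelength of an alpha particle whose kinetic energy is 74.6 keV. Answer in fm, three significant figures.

KE = 74.6 keV = 1.195 × 10⁻¹⁴ J.
p = √(2mKE) = √(2 × 6.645 × 10⁻²⁷ × 1.195 × 10⁻¹⁴) = 1.260 × 10⁻²⁰ kg·m/s.
λ = h/p = 6.626 × 10⁻³⁴ / 1.260 × 10⁻²⁰ = 5.26 × 10⁻¹⁴ m = 52.6 fm.

λ = 52.6 fm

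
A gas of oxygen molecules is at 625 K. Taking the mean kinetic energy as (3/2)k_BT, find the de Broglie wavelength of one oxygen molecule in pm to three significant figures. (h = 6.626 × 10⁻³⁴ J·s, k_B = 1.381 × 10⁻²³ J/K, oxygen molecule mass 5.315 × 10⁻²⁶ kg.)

KE = (3/2)k_BT = 1.5 × 1.381 × 10⁻²³ × 625 = 1.295 × 10⁻²⁰ J.
p = √(2mKE) = √(2 × 5.315 × 10⁻²⁶ × 1.295 × 10⁻²⁰) = 3.710 × 10⁻²³ kg·m/s.
λ = h/p = 1.79 × 10⁻¹¹ m = 17.9 pm.

λ = 17.9 pm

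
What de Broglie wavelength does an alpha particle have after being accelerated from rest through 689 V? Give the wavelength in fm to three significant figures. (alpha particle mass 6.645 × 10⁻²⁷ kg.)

KE = 2eV = 2 × 1.602 × 10⁻¹⁹ × 689.0 = 2.208 × 10⁻¹⁶ J.
p = √(2mKE) = √(2 × 6.645 × 10⁻²⁷ × 2.208 × 10⁻¹⁶) = 1.713 × 10⁻²¹ kg·m/s.
λ = h/p = 6.626 × 10⁻³⁴ / 1.713 × 10⁻²¹ = 3.87 × 10⁻¹³ m = 387 fm.

λ = 387 fm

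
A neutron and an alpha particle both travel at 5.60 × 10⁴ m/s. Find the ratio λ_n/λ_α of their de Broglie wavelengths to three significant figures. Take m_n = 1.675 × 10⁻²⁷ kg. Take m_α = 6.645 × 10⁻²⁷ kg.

λ_n/λ_α = 3.97

At fixed v, p = mv so λ = h/(mv) ∝ 1/m.
λ_n/λ_α = m_α/m_n = 6.645 × 10⁻²⁷/1.675 × 10⁻²⁷ = 3.97.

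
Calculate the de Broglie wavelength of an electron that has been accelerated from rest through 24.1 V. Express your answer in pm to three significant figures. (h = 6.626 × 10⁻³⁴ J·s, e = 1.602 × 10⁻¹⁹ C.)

KE = eV = 1.602 × 10⁻¹⁹ × 24.10 = 3.861 × 10⁻¹⁸ J.
p = √(2mKE) = √(2 × 9.109 × 10⁻³¹ × 3.861 × 10⁻¹⁸) = 2.652 × 10⁻²⁴ kg·m/s.
λ = h/p = 6.626 × 10⁻³⁴ / 2.652 × 10⁻²⁴ = 2.50 × 10⁻¹⁰ m = 250 pm.

λ = 250 pm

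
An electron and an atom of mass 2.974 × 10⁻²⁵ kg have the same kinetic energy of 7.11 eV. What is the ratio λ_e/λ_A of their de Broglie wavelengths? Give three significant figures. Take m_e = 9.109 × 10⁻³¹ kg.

λ_e/λ_A = 571

At fixed KE, p = √(2mKE) so λ = h/p ∝ 1/√m.
λ_e/λ_A = √(m_A/m_e) = √(2.974 × 10⁻²⁵/9.109 × 10⁻³¹) = √(3.265 × 10⁵) = 571.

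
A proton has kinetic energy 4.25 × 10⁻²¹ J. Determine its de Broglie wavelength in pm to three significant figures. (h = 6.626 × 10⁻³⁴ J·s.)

λ = 176 pm

p = √(2mKE) = √(2 × 1.673 × 10⁻²⁷ × 4.250 × 10⁻²¹) = 3.771 × 10⁻²⁴ kg·m/s.
λ = h/p = 6.626 × 10⁻³⁴ / 3.771 × 10⁻²⁴ = 1.76 × 10⁻¹⁰ m = 176 pm.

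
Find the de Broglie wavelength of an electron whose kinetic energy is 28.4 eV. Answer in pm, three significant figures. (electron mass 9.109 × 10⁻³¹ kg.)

KE = 28.4 eV = 4.550 × 10⁻¹⁸ J.
p = √(2mKE) = √(2 × 9.109 × 10⁻³¹ × 4.550 × 10⁻¹⁸) = 2.879 × 10⁻²⁴ kg·m/s.
λ = h/p = 6.626 × 10⁻³⁴ / 2.879 × 10⁻²⁴ = 2.30 × 10⁻¹⁰ m = 230 pm.

λ = 230 pm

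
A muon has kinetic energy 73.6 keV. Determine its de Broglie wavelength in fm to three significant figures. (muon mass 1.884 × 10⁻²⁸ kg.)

λ = 314 fm

KE = 73.6 keV = 1.179 × 10⁻¹⁴ J.
p = √(2mKE) = √(2 × 1.884 × 10⁻²⁸ × 1.179 × 10⁻¹⁴) = 2.108 × 10⁻²¹ kg·m/s.
λ = h/p = 6.626 × 10⁻³⁴ / 2.108 × 10⁻²¹ = 3.14 × 10⁻¹³ m = 314 fm.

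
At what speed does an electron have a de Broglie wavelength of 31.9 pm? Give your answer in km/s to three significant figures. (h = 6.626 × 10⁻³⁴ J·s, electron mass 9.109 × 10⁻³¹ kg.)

v = 2.28 × 10⁴ km/s

p = h/λ = 6.626 × 10⁻³⁴ / 3.190 × 10⁻¹¹ = 2.077 × 10⁻²³ kg·m/s.
v = p/m = 2.077 × 10⁻²³ / 9.109 × 10⁻³¹ = 2.28 × 10⁷ m/s = 2.28 × 10⁴ km/s.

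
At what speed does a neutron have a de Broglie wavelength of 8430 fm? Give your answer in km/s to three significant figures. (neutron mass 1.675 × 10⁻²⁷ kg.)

v = 46.9 km/s

p = h/λ = 6.626 × 10⁻³⁴ / 8.430 × 10⁻¹² = 7.860 × 10⁻²³ kg·m/s.
v = p/m = 7.860 × 10⁻²³ / 1.675 × 10⁻²⁷ = 4.69 × 10⁴ m/s = 46.9 km/s.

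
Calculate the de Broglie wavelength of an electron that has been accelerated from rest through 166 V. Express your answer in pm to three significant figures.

KE = eV = 1.602 × 10⁻¹⁹ × 166.0 = 2.659 × 10⁻¹⁷ J.
p = √(2mKE) = √(2 × 9.109 × 10⁻³¹ × 2.659 × 10⁻¹⁷) = 6.960 × 10⁻²⁴ kg·m/s.
λ = h/p = 6.626 × 10⁻³⁴ / 6.960 × 10⁻²⁴ = 9.52 × 10⁻¹¹ m = 95.2 pm.

λ = 95.2 pm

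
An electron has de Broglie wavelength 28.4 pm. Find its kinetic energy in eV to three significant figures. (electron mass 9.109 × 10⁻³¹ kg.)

p = h/λ = 6.626 × 10⁻³⁴ / 2.840 × 10⁻¹¹ = 2.333 × 10⁻²³ kg·m/s.
KE = p²/(2m) = (2.333 × 10⁻²³)² / (2 × 9.109 × 10⁻³¹) = 2.988 × 10⁻¹⁶ J = 1870 eV.

KE = 1870 eV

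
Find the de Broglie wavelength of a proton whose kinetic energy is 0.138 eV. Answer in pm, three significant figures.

KE = 0.138 eV = 2.211 × 10⁻²⁰ J.
p = √(2mKE) = √(2 × 1.673 × 10⁻²⁷ × 2.211 × 10⁻²⁰) = 8.601 × 10⁻²⁴ kg·m/s.
λ = h/p = 6.626 × 10⁻³⁴ / 8.601 × 10⁻²⁴ = 7.70 × 10⁻¹¹ m = 77.0 pm.

λ = 77.0 pm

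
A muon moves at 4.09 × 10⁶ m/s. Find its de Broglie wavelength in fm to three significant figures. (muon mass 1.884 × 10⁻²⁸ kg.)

λ = 860 fm

p = mv = 1.884 × 10⁻²⁸ × 4.09 × 10⁶ = 7.706 × 10⁻²² kg·m/s.
λ = h/p = 6.626 × 10⁻³⁴ / 7.706 × 10⁻²² = 8.60 × 10⁻¹³ m = 860 fm.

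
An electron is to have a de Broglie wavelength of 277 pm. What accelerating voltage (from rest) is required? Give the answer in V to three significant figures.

p = h/λ = 6.626 × 10⁻³⁴ / 2.770 × 10⁻¹⁰ = 2.392 × 10⁻²⁴ kg·m/s.
KE = p²/(2m) = 3.141 × 10⁻¹⁸ J.
V = KE/e = 3.141 × 10⁻¹⁸ / (1.602 × 10⁻¹⁹) = 19.6 V.

V = 19.6 V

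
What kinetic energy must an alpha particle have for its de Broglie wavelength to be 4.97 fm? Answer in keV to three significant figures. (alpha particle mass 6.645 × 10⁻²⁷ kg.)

KE = 8350 keV

p = h/λ = 6.626 × 10⁻³⁴ / 4.970 × 10⁻¹⁵ = 1.333 × 10⁻¹⁹ kg·m/s.
KE = p²/(2m) = (1.333 × 10⁻¹⁹)² / (2 × 6.645 × 10⁻²⁷) = 1.337 × 10⁻¹² J = 8350 keV.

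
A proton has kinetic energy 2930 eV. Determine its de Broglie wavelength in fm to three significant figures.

KE = 2930 eV = 4.694 × 10⁻¹⁶ J.
p = √(2mKE) = √(2 × 1.673 × 10⁻²⁷ × 4.694 × 10⁻¹⁶) = 1.253 × 10⁻²¹ kg·m/s.
λ = h/p = 6.626 × 10⁻³⁴ / 1.253 × 10⁻²¹ = 5.29 × 10⁻¹³ m = 529 fm.

λ = 529 fm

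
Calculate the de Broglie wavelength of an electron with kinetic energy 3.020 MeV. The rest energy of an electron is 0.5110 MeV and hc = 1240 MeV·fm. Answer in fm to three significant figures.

Total energy E = KE + m₀c² = 3.020 + 0.5110 = 3.5310 MeV.
(pc)² = E² − (m₀c²)² = (3.5310)² − (0.5110)² = 12.21 MeV², so pc = 3.494 MeV.
λ = hc/(pc) = 1240 MeV·fm / 3.494 MeV = 355 fm.

λ = 355 fm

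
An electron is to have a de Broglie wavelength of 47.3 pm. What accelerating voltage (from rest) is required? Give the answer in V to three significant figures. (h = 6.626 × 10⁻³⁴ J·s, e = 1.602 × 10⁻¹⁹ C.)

V = 672 V

p = h/λ = 6.626 × 10⁻³⁴ / 4.730 × 10⁻¹¹ = 1.401 × 10⁻²³ kg·m/s.
KE = p²/(2m) = 1.077 × 10⁻¹⁶ J.
V = KE/e = 1.077 × 10⁻¹⁶ / (1.602 × 10⁻¹⁹) = 672 V.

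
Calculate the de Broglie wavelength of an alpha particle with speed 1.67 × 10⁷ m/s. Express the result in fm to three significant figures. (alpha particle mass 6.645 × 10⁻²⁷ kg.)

p = mv = 6.645 × 10⁻²⁷ × 1.67 × 10⁷ = 1.110 × 10⁻¹⁹ kg·m/s.
λ = h/p = 6.626 × 10⁻³⁴ / 1.110 × 10⁻¹⁹ = 5.97 × 10⁻¹⁵ m = 5.97 fm.

λ = 5.97 fm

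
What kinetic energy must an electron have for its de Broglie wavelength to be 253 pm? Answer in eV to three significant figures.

p = h/λ = 6.626 × 10⁻³⁴ / 2.530 × 10⁻¹⁰ = 2.619 × 10⁻²⁴ kg·m/s.
KE = p²/(2m) = (2.619 × 10⁻²⁴)² / (2 × 9.109 × 10⁻³¹) = 3.765 × 10⁻¹⁸ J = 23.5 eV.

KE = 23.5 eV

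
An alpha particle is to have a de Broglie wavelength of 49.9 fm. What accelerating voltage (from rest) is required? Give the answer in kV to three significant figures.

p = h/λ = 6.626 × 10⁻³⁴ / 4.990 × 10⁻¹⁴ = 1.328 × 10⁻²⁰ kg·m/s.
KE = p²/(2m) = 1.327 × 10⁻¹⁴ J.
V = KE/2e = 1.327 × 10⁻¹⁴ / (2 × 1.602 × 10⁻¹⁹) = 41.4 kV.

V = 41.4 kV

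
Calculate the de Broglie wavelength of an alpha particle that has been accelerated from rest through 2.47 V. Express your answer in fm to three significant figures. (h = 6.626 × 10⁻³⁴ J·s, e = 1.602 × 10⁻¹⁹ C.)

λ = 6460 fm

KE = 2eV = 2 × 1.602 × 10⁻¹⁹ × 2.470 = 7.914 × 10⁻¹⁹ J.
p = √(2mKE) = √(2 × 6.645 × 10⁻²⁷ × 7.914 × 10⁻¹⁹) = 1.026 × 10⁻²² kg·m/s.
λ = h/p = 6.626 × 10⁻³⁴ / 1.026 × 10⁻²² = 6.46 × 10⁻¹² m = 6460 fm.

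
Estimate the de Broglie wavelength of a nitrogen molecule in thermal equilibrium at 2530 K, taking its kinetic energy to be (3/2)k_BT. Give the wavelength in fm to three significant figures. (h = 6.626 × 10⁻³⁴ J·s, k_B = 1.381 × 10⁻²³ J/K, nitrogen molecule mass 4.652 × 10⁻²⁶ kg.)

KE = (3/2)k_BT = 1.5 × 1.381 × 10⁻²³ × 2530 = 5.241 × 10⁻²⁰ J.
p = √(2mKE) = √(2 × 4.652 × 10⁻²⁶ × 5.241 × 10⁻²⁰) = 6.983 × 10⁻²³ kg·m/s.
λ = h/p = 9.49 × 10⁻¹² m = 9490 fm.

λ = 9490 fm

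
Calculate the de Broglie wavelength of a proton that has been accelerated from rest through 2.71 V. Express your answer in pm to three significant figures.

λ = 17.4 pm

KE = eV = 1.602 × 10⁻¹⁹ × 2.710 = 4.341 × 10⁻¹⁹ J.
p = √(2mKE) = √(2 × 1.673 × 10⁻²⁷ × 4.341 × 10⁻¹⁹) = 3.811 × 10⁻²³ kg·m/s.
λ = h/p = 6.626 × 10⁻³⁴ / 3.811 × 10⁻²³ = 1.74 × 10⁻¹¹ m = 17.4 pm.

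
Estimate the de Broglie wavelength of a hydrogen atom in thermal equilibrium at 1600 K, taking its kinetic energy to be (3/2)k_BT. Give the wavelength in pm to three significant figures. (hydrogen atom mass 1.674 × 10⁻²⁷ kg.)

KE = (3/2)k_BT = 1.5 × 1.381 × 10⁻²³ × 1600 = 3.314 × 10⁻²⁰ J.
p = √(2mKE) = √(2 × 1.674 × 10⁻²⁷ × 3.314 × 10⁻²⁰) = 1.053 × 10⁻²³ kg·m/s.
λ = h/p = 6.29 × 10⁻¹¹ m = 62.9 pm.

λ = 62.9 pm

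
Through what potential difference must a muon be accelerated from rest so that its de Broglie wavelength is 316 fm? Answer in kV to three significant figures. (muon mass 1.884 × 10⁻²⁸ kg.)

V = 72.8 kV

p = h/λ = 6.626 × 10⁻³⁴ / 3.160 × 10⁻¹³ = 2.097 × 10⁻²¹ kg·m/s.
KE = p²/(2m) = 1.167 × 10⁻¹⁴ J.
V = KE/e = 1.167 × 10⁻¹⁴ / (1.602 × 10⁻¹⁹) = 72.8 kV.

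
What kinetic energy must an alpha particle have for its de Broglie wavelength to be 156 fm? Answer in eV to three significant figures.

p = h/λ = 6.626 × 10⁻³⁴ / 1.560 × 10⁻¹³ = 4.247 × 10⁻²¹ kg·m/s.
KE = p²/(2m) = (4.247 × 10⁻²¹)² / (2 × 6.645 × 10⁻²⁷) = 1.357 × 10⁻¹⁵ J = 8470 eV.

KE = 8470 eV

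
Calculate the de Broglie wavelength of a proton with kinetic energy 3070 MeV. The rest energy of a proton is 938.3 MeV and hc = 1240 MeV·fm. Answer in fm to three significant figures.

λ = 0.318 fm

Total energy E = KE + m₀c² = 3070 + 938.3 = 4008.3 MeV.
(pc)² = E² − (m₀c²)² = (4008.3)² − (938.3)² = 1.519 × 10⁷ MeV², so pc = 3897 MeV.
λ = hc/(pc) = 1240 MeV·fm / 3897 MeV = 0.318 fm.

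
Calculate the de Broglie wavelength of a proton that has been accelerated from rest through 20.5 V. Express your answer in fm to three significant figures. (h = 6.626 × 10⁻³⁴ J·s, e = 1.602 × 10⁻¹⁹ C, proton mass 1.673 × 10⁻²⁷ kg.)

KE = eV = 1.602 × 10⁻¹⁹ × 20.50 = 3.284 × 10⁻¹⁸ J.
p = √(2mKE) = √(2 × 1.673 × 10⁻²⁷ × 3.284 × 10⁻¹⁸) = 1.048 × 10⁻²² kg·m/s.
λ = h/p = 6.626 × 10⁻³⁴ / 1.048 × 10⁻²² = 6.32 × 10⁻¹² m = 6320 fm.

λ = 6320 fm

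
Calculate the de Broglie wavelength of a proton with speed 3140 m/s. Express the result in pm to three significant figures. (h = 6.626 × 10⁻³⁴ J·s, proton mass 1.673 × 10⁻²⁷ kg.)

p = mv = 1.673 × 10⁻²⁷ × 3140 = 5.253 × 10⁻²⁴ kg·m/s.
λ = h/p = 6.626 × 10⁻³⁴ / 5.253 × 10⁻²⁴ = 1.26 × 10⁻¹⁰ m = 126 pm.

λ = 126 pm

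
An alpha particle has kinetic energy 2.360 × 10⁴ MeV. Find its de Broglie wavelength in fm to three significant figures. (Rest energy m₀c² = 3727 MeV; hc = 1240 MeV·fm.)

λ = 0.0458 fm

Total energy E = KE + m₀c² = 2.360 × 10⁴ + 3727 = 27327 MeV.
(pc)² = E² − (m₀c²)² = (27327)² − (3727)² = 7.329 × 10⁸ MeV², so pc = 2.707 × 10⁴ MeV.
λ = hc/(pc) = 1240 MeV·fm / 2.707 × 10⁴ MeV = 0.0458 fm.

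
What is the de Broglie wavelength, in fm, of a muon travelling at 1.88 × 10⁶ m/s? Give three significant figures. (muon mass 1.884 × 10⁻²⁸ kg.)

p = mv = 1.884 × 10⁻²⁸ × 1.88 × 10⁶ = 3.542 × 10⁻²² kg·m/s.
λ = h/p = 6.626 × 10⁻³⁴ / 3.542 × 10⁻²² = 1.87 × 10⁻¹² m = 1870 fm.

λ = 1870 fm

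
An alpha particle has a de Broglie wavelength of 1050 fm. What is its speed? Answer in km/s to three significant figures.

v = 95.0 km/s

p = h/λ = 6.626 × 10⁻³⁴ / 1.050 × 10⁻¹² = 6.310 × 10⁻²² kg·m/s.
v = p/m = 6.310 × 10⁻²² / 6.645 × 10⁻²⁷ = 9.50 × 10⁴ m/s = 95.0 km/s.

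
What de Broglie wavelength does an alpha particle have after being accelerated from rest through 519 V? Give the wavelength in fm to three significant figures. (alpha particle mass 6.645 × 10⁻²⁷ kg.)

λ = 446 fm

KE = 2eV = 2 × 1.602 × 10⁻¹⁹ × 519.0 = 1.663 × 10⁻¹⁶ J.
p = √(2mKE) = √(2 × 6.645 × 10⁻²⁷ × 1.663 × 10⁻¹⁶) = 1.487 × 10⁻²¹ kg·m/s.
λ = h/p = 6.626 × 10⁻³⁴ / 1.487 × 10⁻²¹ = 4.46 × 10⁻¹³ m = 446 fm.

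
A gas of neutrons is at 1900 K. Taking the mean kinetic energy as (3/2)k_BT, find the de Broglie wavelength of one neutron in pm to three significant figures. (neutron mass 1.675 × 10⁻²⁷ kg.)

KE = (3/2)k_BT = 1.5 × 1.381 × 10⁻²³ × 1900 = 3.936 × 10⁻²⁰ J.
p = √(2mKE) = √(2 × 1.675 × 10⁻²⁷ × 3.936 × 10⁻²⁰) = 1.148 × 10⁻²³ kg·m/s.
λ = h/p = 5.77 × 10⁻¹¹ m = 57.7 pm.

λ = 57.7 pm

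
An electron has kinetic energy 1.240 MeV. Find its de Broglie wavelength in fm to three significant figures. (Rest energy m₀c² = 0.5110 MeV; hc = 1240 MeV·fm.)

λ = 740 fm

Total energy E = KE + m₀c² = 1.240 + 0.5110 = 1.7510 MeV.
(pc)² = E² − (m₀c²)² = (1.7510)² − (0.5110)² = 2.805 MeV², so pc = 1.675 MeV.
λ = hc/(pc) = 1240 MeV·fm / 1.675 MeV = 740 fm.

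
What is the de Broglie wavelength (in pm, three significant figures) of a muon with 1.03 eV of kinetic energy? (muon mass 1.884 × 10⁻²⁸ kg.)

λ = 84.0 pm

KE = 1.03 eV = 1.650 × 10⁻¹⁹ J.
p = √(2mKE) = √(2 × 1.884 × 10⁻²⁸ × 1.650 × 10⁻¹⁹) = 7.885 × 10⁻²⁴ kg·m/s.
λ = h/p = 6.626 × 10⁻³⁴ / 7.885 × 10⁻²⁴ = 8.40 × 10⁻¹¹ m = 84.0 pm.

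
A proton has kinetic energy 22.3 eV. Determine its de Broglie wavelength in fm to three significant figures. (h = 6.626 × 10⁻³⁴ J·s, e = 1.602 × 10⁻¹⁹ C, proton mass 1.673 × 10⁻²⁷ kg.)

KE = 22.3 eV = 3.572 × 10⁻¹⁸ J.
p = √(2mKE) = √(2 × 1.673 × 10⁻²⁷ × 3.572 × 10⁻¹⁸) = 1.093 × 10⁻²² kg·m/s.
λ = h/p = 6.626 × 10⁻³⁴ / 1.093 × 10⁻²² = 6.06 × 10⁻¹² m = 6060 fm.

λ = 6060 fm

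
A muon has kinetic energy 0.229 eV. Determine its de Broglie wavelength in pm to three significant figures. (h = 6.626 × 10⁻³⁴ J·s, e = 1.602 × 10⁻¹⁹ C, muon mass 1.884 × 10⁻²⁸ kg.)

λ = 178 pm

KE = 0.229 eV = 3.669 × 10⁻²⁰ J.
p = √(2mKE) = √(2 × 1.884 × 10⁻²⁸ × 3.669 × 10⁻²⁰) = 3.718 × 10⁻²⁴ kg·m/s.
λ = h/p = 6.626 × 10⁻³⁴ / 3.718 × 10⁻²⁴ = 1.78 × 10⁻¹⁰ m = 178 pm.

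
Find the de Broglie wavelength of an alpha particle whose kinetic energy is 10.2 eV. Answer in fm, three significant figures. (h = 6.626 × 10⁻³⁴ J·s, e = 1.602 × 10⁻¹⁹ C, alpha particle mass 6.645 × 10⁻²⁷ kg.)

λ = 4500 fm

KE = 10.2 eV = 1.634 × 10⁻¹⁸ J.
p = √(2mKE) = √(2 × 6.645 × 10⁻²⁷ × 1.634 × 10⁻¹⁸) = 1.474 × 10⁻²² kg·m/s.
λ = h/p = 6.626 × 10⁻³⁴ / 1.474 × 10⁻²² = 4.50 × 10⁻¹² m = 4500 fm.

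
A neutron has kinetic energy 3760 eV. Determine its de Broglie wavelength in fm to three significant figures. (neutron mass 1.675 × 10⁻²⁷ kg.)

KE = 3760 eV = 6.024 × 10⁻¹⁶ J.
p = √(2mKE) = √(2 × 1.675 × 10⁻²⁷ × 6.024 × 10⁻¹⁶) = 1.421 × 10⁻²¹ kg·m/s.
λ = h/p = 6.626 × 10⁻³⁴ / 1.421 × 10⁻²¹ = 4.66 × 10⁻¹³ m = 466 fm.

λ = 466 fm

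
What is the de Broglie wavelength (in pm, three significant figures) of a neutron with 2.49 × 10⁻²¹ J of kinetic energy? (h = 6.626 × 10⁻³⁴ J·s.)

λ = 229 pm

p = √(2mKE) = √(2 × 1.675 × 10⁻²⁷ × 2.490 × 10⁻²¹) = 2.888 × 10⁻²⁴ kg·m/s.
λ = h/p = 6.626 × 10⁻³⁴ / 2.888 × 10⁻²⁴ = 2.29 × 10⁻¹⁰ m = 229 pm.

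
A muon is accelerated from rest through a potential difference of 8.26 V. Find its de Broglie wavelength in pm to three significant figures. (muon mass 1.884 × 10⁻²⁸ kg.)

KE = eV = 1.602 × 10⁻¹⁹ × 8.260 = 1.323 × 10⁻¹⁸ J.
p = √(2mKE) = √(2 × 1.884 × 10⁻²⁸ × 1.323 × 10⁻¹⁸) = 2.233 × 10⁻²³ kg·m/s.
λ = h/p = 6.626 × 10⁻³⁴ / 2.233 × 10⁻²³ = 2.97 × 10⁻¹¹ m = 29.7 pm.

λ = 29.7 pm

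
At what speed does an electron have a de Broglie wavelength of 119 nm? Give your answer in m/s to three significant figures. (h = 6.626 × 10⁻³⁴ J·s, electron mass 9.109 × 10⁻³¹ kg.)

p = h/λ = 6.626 × 10⁻³⁴ / 1.190 × 10⁻⁷ = 5.568 × 10⁻²⁷ kg·m/s.
v = p/m = 5.568 × 10⁻²⁷ / 9.109 × 10⁻³¹ = 6.11 × 10³ m/s = 6110 m/s.

v = 6110 m/s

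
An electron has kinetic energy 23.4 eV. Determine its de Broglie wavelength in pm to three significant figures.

KE = 23.4 eV = 3.749 × 10⁻¹⁸ J.
p = √(2mKE) = √(2 × 9.109 × 10⁻³¹ × 3.749 × 10⁻¹⁸) = 2.613 × 10⁻²⁴ kg·m/s.
λ = h/p = 6.626 × 10⁻³⁴ / 2.613 × 10⁻²⁴ = 2.54 × 10⁻¹⁰ m = 254 pm.

λ = 254 pm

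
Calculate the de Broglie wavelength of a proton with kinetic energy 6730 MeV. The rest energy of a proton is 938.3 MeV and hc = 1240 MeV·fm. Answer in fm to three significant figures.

Total energy E = KE + m₀c² = 6730 + 938.3 = 7668.3 MeV.
(pc)² = E² − (m₀c²)² = (7668.3)² − (938.3)² = 5.792 × 10⁷ MeV², so pc = 7611 MeV.
λ = hc/(pc) = 1240 MeV·fm / 7611 MeV = 0.163 fm.

λ = 0.163 fm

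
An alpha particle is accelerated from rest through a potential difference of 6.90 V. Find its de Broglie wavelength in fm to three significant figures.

KE = 2eV = 2 × 1.602 × 10⁻¹⁹ × 6.900 = 2.211 × 10⁻¹⁸ J.
p = √(2mKE) = √(2 × 6.645 × 10⁻²⁷ × 2.211 × 10⁻¹⁸) = 1.714 × 10⁻²² kg·m/s.
λ = h/p = 6.626 × 10⁻³⁴ / 1.714 × 10⁻²² = 3.87 × 10⁻¹² m = 3870 fm.

λ = 3870 fm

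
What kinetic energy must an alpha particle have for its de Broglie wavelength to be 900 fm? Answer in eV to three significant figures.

p = h/λ = 6.626 × 10⁻³⁴ / 9.000 × 10⁻¹³ = 7.362 × 10⁻²² kg·m/s.
KE = p²/(2m) = (7.362 × 10⁻²²)² / (2 × 6.645 × 10⁻²⁷) = 4.078 × 10⁻¹⁷ J = 255 eV.

KE = 255 eV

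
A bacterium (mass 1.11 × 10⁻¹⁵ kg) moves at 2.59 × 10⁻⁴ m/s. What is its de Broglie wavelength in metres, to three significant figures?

λ = 2.30 × 10⁻¹⁵ m

p = mv = 1.11 × 10⁻¹⁵ × 2.59 × 10⁻⁴ = 2.875 × 10⁻¹⁹ kg·m/s.
λ = h/p = 6.626 × 10⁻³⁴ / 2.875 × 10⁻¹⁹ = 2.30 × 10⁻¹⁵ m.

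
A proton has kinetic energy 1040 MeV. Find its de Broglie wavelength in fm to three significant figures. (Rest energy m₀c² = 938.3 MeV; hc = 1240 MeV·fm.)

Total energy E = KE + m₀c² = 1040 + 938.3 = 1978.3 MeV.
(pc)² = E² − (m₀c²)² = (1978.3)² − (938.3)² = 3.033 × 10⁶ MeV², so pc = 1742 MeV.
λ = hc/(pc) = 1240 MeV·fm / 1742 MeV = 0.712 fm.

λ = 0.712 fm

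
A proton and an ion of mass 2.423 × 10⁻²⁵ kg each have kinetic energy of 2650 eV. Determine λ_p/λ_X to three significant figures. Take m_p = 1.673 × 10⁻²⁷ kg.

λ_p/λ_X = 12.0

At fixed KE, p = √(2mKE) so λ = h/p ∝ 1/√m.
λ_p/λ_X = √(m_X/m_p) = √(2.423 × 10⁻²⁵/1.673 × 10⁻²⁷) = √(144.8) = 12.0.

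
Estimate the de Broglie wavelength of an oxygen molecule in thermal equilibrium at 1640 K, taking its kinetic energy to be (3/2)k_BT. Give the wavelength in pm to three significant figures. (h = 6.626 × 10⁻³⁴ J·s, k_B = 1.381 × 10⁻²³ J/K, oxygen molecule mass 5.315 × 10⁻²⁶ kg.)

KE = (3/2)k_BT = 1.5 × 1.381 × 10⁻²³ × 1640 = 3.397 × 10⁻²⁰ J.
p = √(2mKE) = √(2 × 5.315 × 10⁻²⁶ × 3.397 × 10⁻²⁰) = 6.009 × 10⁻²³ kg·m/s.
λ = h/p = 1.10 × 10⁻¹¹ m = 11.0 pm.

λ = 11.0 pm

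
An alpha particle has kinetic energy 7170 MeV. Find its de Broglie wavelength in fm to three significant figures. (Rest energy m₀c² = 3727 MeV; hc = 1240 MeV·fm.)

λ = 0.121 fm

Total energy E = KE + m₀c² = 7170 + 3727 = 10897 MeV.
(pc)² = E² − (m₀c²)² = (10897)² − (3727)² = 1.049 × 10⁸ MeV², so pc = 1.024 × 10⁴ MeV.
λ = hc/(pc) = 1240 MeV·fm / 1.024 × 10⁴ MeV = 0.121 fm.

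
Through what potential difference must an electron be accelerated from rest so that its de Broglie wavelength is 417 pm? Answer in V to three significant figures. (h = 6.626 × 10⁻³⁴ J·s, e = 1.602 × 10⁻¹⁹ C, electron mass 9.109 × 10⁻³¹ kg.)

V = 8.65 V

p = h/λ = 6.626 × 10⁻³⁴ / 4.170 × 10⁻¹⁰ = 1.589 × 10⁻²⁴ kg·m/s.
KE = p²/(2m) = 1.386 × 10⁻¹⁸ J.
V = KE/e = 1.386 × 10⁻¹⁸ / (1.602 × 10⁻¹⁹) = 8.65 V.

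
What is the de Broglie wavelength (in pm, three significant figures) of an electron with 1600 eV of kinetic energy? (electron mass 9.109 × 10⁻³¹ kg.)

KE = 1600 eV = 2.563 × 10⁻¹⁶ J.
p = √(2mKE) = √(2 × 9.109 × 10⁻³¹ × 2.563 × 10⁻¹⁶) = 2.161 × 10⁻²³ kg·m/s.
λ = h/p = 6.626 × 10⁻³⁴ / 2.161 × 10⁻²³ = 3.07 × 10⁻¹¹ m = 30.7 pm.

λ = 30.7 pm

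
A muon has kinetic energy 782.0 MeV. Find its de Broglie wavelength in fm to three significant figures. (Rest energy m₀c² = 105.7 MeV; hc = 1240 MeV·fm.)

Total energy E = KE + m₀c² = 782.0 + 105.7 = 887.7 MeV.
(pc)² = E² − (m₀c²)² = (887.7)² − (105.7)² = 7.768 × 10⁵ MeV², so pc = 881.4 MeV.
λ = hc/(pc) = 1240 MeV·fm / 881.4 MeV = 1.41 fm.

λ = 1.41 fm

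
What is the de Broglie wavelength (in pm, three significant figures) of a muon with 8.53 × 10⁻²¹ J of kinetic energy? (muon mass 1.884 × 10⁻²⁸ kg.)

p = √(2mKE) = √(2 × 1.884 × 10⁻²⁸ × 8.530 × 10⁻²¹) = 1.793 × 10⁻²⁴ kg·m/s.
λ = h/p = 6.626 × 10⁻³⁴ / 1.793 × 10⁻²⁴ = 3.70 × 10⁻¹⁰ m = 370 pm.

λ = 370 pm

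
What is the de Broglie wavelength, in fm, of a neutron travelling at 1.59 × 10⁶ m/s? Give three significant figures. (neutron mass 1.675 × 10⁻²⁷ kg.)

p = mv = 1.675 × 10⁻²⁷ × 1.59 × 10⁶ = 2.663 × 10⁻²¹ kg·m/s.
λ = h/p = 6.626 × 10⁻³⁴ / 2.663 × 10⁻²¹ = 2.49 × 10⁻¹³ m = 249 fm.

λ = 249 fm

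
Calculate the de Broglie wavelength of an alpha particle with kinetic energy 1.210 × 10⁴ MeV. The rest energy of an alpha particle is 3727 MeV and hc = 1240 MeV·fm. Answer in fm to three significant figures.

Total energy E = KE + m₀c² = 1.210 × 10⁴ + 3727 = 15827 MeV.
(pc)² = E² − (m₀c²)² = (15827)² − (3727)² = 2.366 × 10⁸ MeV², so pc = 1.538 × 10⁴ MeV.
λ = hc/(pc) = 1240 MeV·fm / 1.538 × 10⁴ MeV = 0.0806 fm.

λ = 0.0806 fm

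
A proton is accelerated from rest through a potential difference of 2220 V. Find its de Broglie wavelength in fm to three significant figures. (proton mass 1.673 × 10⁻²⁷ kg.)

KE = eV = 1.602 × 10⁻¹⁹ × 2220 = 3.556 × 10⁻¹⁶ J.
p = √(2mKE) = √(2 × 1.673 × 10⁻²⁷ × 3.556 × 10⁻¹⁶) = 1.091 × 10⁻²¹ kg·m/s.
λ = h/p = 6.626 × 10⁻³⁴ / 1.091 × 10⁻²¹ = 6.07 × 10⁻¹³ m = 607 fm.

λ = 607 fm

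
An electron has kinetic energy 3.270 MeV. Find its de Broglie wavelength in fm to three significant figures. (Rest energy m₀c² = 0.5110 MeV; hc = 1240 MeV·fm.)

λ = 331 fm

Total energy E = KE + m₀c² = 3.270 + 0.5110 = 3.7810 MeV.
(pc)² = E² − (m₀c²)² = (3.7810)² − (0.5110)² = 14.03 MeV², so pc = 3.746 MeV.
λ = hc/(pc) = 1240 MeV·fm / 3.746 MeV = 331 fm.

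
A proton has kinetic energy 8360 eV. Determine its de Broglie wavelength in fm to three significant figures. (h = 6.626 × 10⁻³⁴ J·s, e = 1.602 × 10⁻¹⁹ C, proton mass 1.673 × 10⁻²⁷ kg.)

KE = 8360 eV = 1.339 × 10⁻¹⁵ J.
p = √(2mKE) = √(2 × 1.673 × 10⁻²⁷ × 1.339 × 10⁻¹⁵) = 2.117 × 10⁻²¹ kg·m/s.
λ = h/p = 6.626 × 10⁻³⁴ / 2.117 × 10⁻²¹ = 3.13 × 10⁻¹³ m = 313 fm.

λ = 313 fm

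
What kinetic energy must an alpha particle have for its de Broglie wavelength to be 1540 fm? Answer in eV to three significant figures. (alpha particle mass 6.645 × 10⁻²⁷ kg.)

p = h/λ = 6.626 × 10⁻³⁴ / 1.540 × 10⁻¹² = 4.303 × 10⁻²² kg·m/s.
KE = p²/(2m) = (4.303 × 10⁻²²)² / (2 × 6.645 × 10⁻²⁷) = 1.393 × 10⁻¹⁷ J = 87.0 eV.

KE = 87.0 eV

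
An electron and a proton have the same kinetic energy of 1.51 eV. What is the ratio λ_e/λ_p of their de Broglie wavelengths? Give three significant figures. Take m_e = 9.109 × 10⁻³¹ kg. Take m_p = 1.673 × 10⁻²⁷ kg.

λ_e/λ_p = 42.9

At fixed KE, p = √(2mKE) so λ = h/p ∝ 1/√m.
λ_e/λ_p = √(m_p/m_e) = √(1.673 × 10⁻²⁷/9.109 × 10⁻³¹) = √(1837) = 42.9.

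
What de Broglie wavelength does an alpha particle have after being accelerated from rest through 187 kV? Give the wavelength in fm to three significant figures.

λ = 23.5 fm

KE = 2eV = 2 × 1.602 × 10⁻¹⁹ × 1.870 × 10⁵ = 5.991 × 10⁻¹⁴ J.
p = √(2mKE) = √(2 × 6.645 × 10⁻²⁷ × 5.991 × 10⁻¹⁴) = 2.822 × 10⁻²⁰ kg·m/s.
λ = h/p = 6.626 × 10⁻³⁴ / 2.822 × 10⁻²⁰ = 2.35 × 10⁻¹⁴ m = 23.5 fm.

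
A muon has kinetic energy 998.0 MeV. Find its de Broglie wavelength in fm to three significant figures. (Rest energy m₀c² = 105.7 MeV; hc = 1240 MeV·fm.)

Total energy E = KE + m₀c² = 998.0 + 105.7 = 1103.7 MeV.
(pc)² = E² − (m₀c²)² = (1103.7)² − (105.7)² = 1.207 × 10⁶ MeV², so pc = 1099 MeV.
λ = hc/(pc) = 1240 MeV·fm / 1099 MeV = 1.13 fm.

λ = 1.13 fm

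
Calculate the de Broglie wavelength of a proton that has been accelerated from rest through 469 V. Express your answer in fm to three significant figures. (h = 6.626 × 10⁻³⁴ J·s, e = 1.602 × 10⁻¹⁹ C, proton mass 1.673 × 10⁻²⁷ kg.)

λ = 1320 fm

KE = eV = 1.602 × 10⁻¹⁹ × 469.0 = 7.513 × 10⁻¹⁷ J.
p = √(2mKE) = √(2 × 1.673 × 10⁻²⁷ × 7.513 × 10⁻¹⁷) = 5.014 × 10⁻²² kg·m/s.
λ = h/p = 6.626 × 10⁻³⁴ / 5.014 × 10⁻²² = 1.32 × 10⁻¹² m = 1320 fm.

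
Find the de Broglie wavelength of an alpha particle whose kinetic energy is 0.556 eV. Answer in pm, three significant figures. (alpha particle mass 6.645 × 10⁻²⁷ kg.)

KE = 0.556 eV = 8.907 × 10⁻²⁰ J.
p = √(2mKE) = √(2 × 6.645 × 10⁻²⁷ × 8.907 × 10⁻²⁰) = 3.441 × 10⁻²³ kg·m/s.
λ = h/p = 6.626 × 10⁻³⁴ / 3.441 × 10⁻²³ = 1.93 × 10⁻¹¹ m = 19.3 pm.

λ = 19.3 pm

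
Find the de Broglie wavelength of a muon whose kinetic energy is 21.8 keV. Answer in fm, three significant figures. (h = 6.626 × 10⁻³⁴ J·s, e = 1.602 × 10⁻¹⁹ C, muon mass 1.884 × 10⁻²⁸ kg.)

KE = 21.8 keV = 3.492 × 10⁻¹⁵ J.
p = √(2mKE) = √(2 × 1.884 × 10⁻²⁸ × 3.492 × 10⁻¹⁵) = 1.147 × 10⁻²¹ kg·m/s.
λ = h/p = 6.626 × 10⁻³⁴ / 1.147 × 10⁻²¹ = 5.78 × 10⁻¹³ m = 578 fm.

λ = 578 fm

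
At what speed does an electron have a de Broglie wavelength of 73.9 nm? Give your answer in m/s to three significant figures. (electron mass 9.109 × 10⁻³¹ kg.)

v = 9840 m/s

p = h/λ = 6.626 × 10⁻³⁴ / 7.390 × 10⁻⁸ = 8.966 × 10⁻²⁷ kg·m/s.
v = p/m = 8.966 × 10⁻²⁷ / 9.109 × 10⁻³¹ = 9.84 × 10³ m/s = 9840 m/s.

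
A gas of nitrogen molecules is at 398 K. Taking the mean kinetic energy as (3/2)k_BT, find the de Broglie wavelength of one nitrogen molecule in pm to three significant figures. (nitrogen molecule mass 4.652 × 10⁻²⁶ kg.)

λ = 23.9 pm

KE = (3/2)k_BT = 1.5 × 1.381 × 10⁻²³ × 398 = 8.245 × 10⁻²¹ J.
p = √(2mKE) = √(2 × 4.652 × 10⁻²⁶ × 8.245 × 10⁻²¹) = 2.770 × 10⁻²³ kg·m/s.
λ = h/p = 2.39 × 10⁻¹¹ m = 23.9 pm.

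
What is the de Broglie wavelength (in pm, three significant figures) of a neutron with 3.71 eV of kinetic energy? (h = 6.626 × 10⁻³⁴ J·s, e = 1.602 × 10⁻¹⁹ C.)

KE = 3.71 eV = 5.943 × 10⁻¹⁹ J.
p = √(2mKE) = √(2 × 1.675 × 10⁻²⁷ × 5.943 × 10⁻¹⁹) = 4.462 × 10⁻²³ kg·m/s.
λ = h/p = 6.626 × 10⁻³⁴ / 4.462 × 10⁻²³ = 1.48 × 10⁻¹¹ m = 14.8 pm.

λ = 14.8 pm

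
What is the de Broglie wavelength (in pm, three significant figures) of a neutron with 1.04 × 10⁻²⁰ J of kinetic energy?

p = √(2mKE) = √(2 × 1.675 × 10⁻²⁷ × 1.040 × 10⁻²⁰) = 5.903 × 10⁻²⁴ kg·m/s.
λ = h/p = 6.626 × 10⁻³⁴ / 5.903 × 10⁻²⁴ = 1.12 × 10⁻¹⁰ m = 112 pm.

λ = 112 pm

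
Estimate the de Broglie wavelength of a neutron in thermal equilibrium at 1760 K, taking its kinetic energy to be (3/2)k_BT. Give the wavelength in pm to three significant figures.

λ = 60.0 pm

KE = (3/2)k_BT = 1.5 × 1.381 × 10⁻²³ × 1760 = 3.646 × 10⁻²⁰ J.
p = √(2mKE) = √(2 × 1.675 × 10⁻²⁷ × 3.646 × 10⁻²⁰) = 1.105 × 10⁻²³ kg·m/s.
λ = h/p = 6.00 × 10⁻¹¹ m = 60.0 pm.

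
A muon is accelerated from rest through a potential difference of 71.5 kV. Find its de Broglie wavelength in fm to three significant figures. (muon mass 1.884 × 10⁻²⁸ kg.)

KE = eV = 1.602 × 10⁻¹⁹ × 7.150 × 10⁴ = 1.145 × 10⁻¹⁴ J.
p = √(2mKE) = √(2 × 1.884 × 10⁻²⁸ × 1.145 × 10⁻¹⁴) = 2.077 × 10⁻²¹ kg·m/s.
λ = h/p = 6.626 × 10⁻³⁴ / 2.077 × 10⁻²¹ = 3.19 × 10⁻¹³ m = 319 fm.

λ = 319 fm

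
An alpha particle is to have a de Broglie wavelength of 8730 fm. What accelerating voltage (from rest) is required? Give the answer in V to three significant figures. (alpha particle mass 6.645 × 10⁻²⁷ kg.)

V = 1.35 V

p = h/λ = 6.626 × 10⁻³⁴ / 8.730 × 10⁻¹² = 7.590 × 10⁻²³ kg·m/s.
KE = p²/(2m) = 4.335 × 10⁻¹⁹ J.
V = KE/2e = 4.335 × 10⁻¹⁹ / (2 × 1.602 × 10⁻¹⁹) = 1.35 V.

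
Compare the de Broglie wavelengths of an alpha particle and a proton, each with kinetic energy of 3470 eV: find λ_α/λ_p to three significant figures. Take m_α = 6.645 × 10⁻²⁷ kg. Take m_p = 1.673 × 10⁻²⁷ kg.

At fixed KE, p = √(2mKE) so λ = h/p ∝ 1/√m.
λ_α/λ_p = √(m_p/m_α) = √(1.673 × 10⁻²⁷/6.645 × 10⁻²⁷) = √(0.2518) = 0.502.

λ_α/λ_p = 0.502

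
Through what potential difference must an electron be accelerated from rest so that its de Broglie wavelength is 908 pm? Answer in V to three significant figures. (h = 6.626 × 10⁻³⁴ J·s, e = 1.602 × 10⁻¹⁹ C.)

p = h/λ = 6.626 × 10⁻³⁴ / 9.080 × 10⁻¹⁰ = 7.297 × 10⁻²⁵ kg·m/s.
KE = p²/(2m) = 2.923 × 10⁻¹⁹ J.
V = KE/e = 2.923 × 10⁻¹⁹ / (1.602 × 10⁻¹⁹) = 1.82 V.

V = 1.82 V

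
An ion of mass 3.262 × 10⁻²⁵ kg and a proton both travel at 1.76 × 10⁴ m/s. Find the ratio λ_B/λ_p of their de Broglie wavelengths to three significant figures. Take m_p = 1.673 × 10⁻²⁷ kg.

λ_B/λ_p = 5.13 × 10⁻³

At fixed v, p = mv so λ = h/(mv) ∝ 1/m.
λ_B/λ_p = m_p/m_B = 1.673 × 10⁻²⁷/3.262 × 10⁻²⁵ = 5.13 × 10⁻³.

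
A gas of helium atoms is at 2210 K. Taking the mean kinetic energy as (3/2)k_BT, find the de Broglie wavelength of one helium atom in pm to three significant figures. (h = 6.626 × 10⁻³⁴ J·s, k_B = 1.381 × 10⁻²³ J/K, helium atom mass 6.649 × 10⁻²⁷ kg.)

λ = 26.9 pm

KE = (3/2)k_BT = 1.5 × 1.381 × 10⁻²³ × 2210 = 4.578 × 10⁻²⁰ J.
p = √(2mKE) = √(2 × 6.649 × 10⁻²⁷ × 4.578 × 10⁻²⁰) = 2.467 × 10⁻²³ kg·m/s.
λ = h/p = 2.69 × 10⁻¹¹ m = 26.9 pm.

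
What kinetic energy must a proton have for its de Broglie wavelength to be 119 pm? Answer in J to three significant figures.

KE = 9.27 × 10⁻²¹ J

p = h/λ = 6.626 × 10⁻³⁴ / 1.190 × 10⁻¹⁰ = 5.568 × 10⁻²⁴ kg·m/s.
KE = p²/(2m) = (5.568 × 10⁻²⁴)² / (2 × 1.673 × 10⁻²⁷) = 9.266 × 10⁻²¹ J = 9.27 × 10⁻²¹ J.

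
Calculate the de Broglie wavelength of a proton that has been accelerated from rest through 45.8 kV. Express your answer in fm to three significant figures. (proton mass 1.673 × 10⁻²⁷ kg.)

KE = eV = 1.602 × 10⁻¹⁹ × 4.580 × 10⁴ = 7.337 × 10⁻¹⁵ J.
p = √(2mKE) = √(2 × 1.673 × 10⁻²⁷ × 7.337 × 10⁻¹⁵) = 4.955 × 10⁻²¹ kg·m/s.
λ = h/p = 6.626 × 10⁻³⁴ / 4.955 × 10⁻²¹ = 1.34 × 10⁻¹³ m = 134 fm.

λ = 134 fm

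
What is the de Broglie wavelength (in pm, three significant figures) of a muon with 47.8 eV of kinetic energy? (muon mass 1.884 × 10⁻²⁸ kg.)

λ = 12.3 pm

KE = 47.8 eV = 7.658 × 10⁻¹⁸ J.
p = √(2mKE) = √(2 × 1.884 × 10⁻²⁸ × 7.658 × 10⁻¹⁸) = 5.372 × 10⁻²³ kg·m/s.
λ = h/p = 6.626 × 10⁻³⁴ / 5.372 × 10⁻²³ = 1.23 × 10⁻¹¹ m = 12.3 pm.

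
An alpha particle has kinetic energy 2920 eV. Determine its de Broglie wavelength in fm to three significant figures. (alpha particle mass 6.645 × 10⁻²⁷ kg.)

KE = 2920 eV = 4.678 × 10⁻¹⁶ J.
p = √(2mKE) = √(2 × 6.645 × 10⁻²⁷ × 4.678 × 10⁻¹⁶) = 2.493 × 10⁻²¹ kg·m/s.
λ = h/p = 6.626 × 10⁻³⁴ / 2.493 × 10⁻²¹ = 2.66 × 10⁻¹³ m = 266 fm.

λ = 266 fm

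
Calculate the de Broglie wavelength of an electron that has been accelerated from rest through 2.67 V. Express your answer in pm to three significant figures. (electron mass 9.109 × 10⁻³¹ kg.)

KE = eV = 1.602 × 10⁻¹⁹ × 2.670 = 4.277 × 10⁻¹⁹ J.
p = √(2mKE) = √(2 × 9.109 × 10⁻³¹ × 4.277 × 10⁻¹⁹) = 8.827 × 10⁻²⁵ kg·m/s.
λ = h/p = 6.626 × 10⁻³⁴ / 8.827 × 10⁻²⁵ = 7.51 × 10⁻¹⁰ m = 751 pm.

λ = 751 pm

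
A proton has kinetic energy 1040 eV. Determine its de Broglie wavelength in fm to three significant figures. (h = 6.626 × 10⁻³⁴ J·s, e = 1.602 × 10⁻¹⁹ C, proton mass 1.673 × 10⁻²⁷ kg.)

λ = 887 fm

KE = 1040 eV = 1.666 × 10⁻¹⁶ J.
p = √(2mKE) = √(2 × 1.673 × 10⁻²⁷ × 1.666 × 10⁻¹⁶) = 7.466 × 10⁻²² kg·m/s.
λ = h/p = 6.626 × 10⁻³⁴ / 7.466 × 10⁻²² = 8.87 × 10⁻¹³ m = 887 fm.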